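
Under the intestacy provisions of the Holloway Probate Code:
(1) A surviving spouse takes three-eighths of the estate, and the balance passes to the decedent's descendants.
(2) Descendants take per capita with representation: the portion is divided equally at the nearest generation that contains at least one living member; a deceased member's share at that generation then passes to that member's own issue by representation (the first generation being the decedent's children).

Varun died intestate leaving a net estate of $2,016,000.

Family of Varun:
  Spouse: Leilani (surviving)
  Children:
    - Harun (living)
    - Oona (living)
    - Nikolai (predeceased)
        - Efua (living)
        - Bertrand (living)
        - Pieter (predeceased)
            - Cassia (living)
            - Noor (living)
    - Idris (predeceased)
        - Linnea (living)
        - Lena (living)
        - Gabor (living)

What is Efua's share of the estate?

Leilani takes three-eighths of $2,016,000 = $756,000. The remaining $1,260,000 passes to the descendants.
The descendants' portion ($1,260,000) is divided into 4 shares of $315,000: Harun and Oona each take $315,000; Nikolai's $315,000 share passes to Nikolai's issue; Idris's $315,000 share passes to Idris's issue.
Nikolai's share ($315,000) is divided into 3 shares of $105,000: Efua and Bertrand each take $105,000; Pieter's $105,000 share passes to Pieter's issue.
Pieter's share ($105,000) is divided into 2 shares of $52,500: Cassia and Noor each take $52,500.
Idris's share ($315,000) is divided into 3 shares of $105,000: Linnea, Lena, and Gabor each take $105,000.

Efua receives $105,000.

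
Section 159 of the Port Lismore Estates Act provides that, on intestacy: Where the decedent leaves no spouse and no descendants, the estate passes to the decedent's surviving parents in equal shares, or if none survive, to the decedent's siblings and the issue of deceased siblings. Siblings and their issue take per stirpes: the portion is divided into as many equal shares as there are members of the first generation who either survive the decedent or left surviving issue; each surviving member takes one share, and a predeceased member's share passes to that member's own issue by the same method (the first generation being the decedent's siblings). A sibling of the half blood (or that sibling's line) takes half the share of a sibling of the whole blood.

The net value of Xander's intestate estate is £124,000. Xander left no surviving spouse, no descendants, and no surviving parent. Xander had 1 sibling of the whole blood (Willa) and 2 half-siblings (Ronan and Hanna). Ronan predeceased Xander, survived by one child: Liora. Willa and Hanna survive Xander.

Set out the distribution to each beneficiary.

Liora: £31,000; Willa: £62,000; Hanna: £31,000

The entire £124,000 passes to the siblings and their issue.
Counting each half-blood sibling's line as half a unit, there are 2 units in £124,000, so one unit is £62,000. Whole-blood lines (Willa) take £62,000 each; half-blood lines (Ronan and Hanna) take £31,000 each.
Ronan's share (£31,000) passes entirely to Liora.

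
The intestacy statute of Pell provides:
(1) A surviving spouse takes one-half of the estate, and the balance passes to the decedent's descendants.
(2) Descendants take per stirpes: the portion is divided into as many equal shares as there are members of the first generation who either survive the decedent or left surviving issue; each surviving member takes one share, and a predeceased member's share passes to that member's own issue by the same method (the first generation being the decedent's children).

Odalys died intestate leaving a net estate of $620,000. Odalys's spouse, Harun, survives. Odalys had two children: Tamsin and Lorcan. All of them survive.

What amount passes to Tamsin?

Tamsin receives $155,000.

Harun takes one-half of $620,000 = $310,000. The remaining $310,000 passes to the descendants.
The descendants' portion ($310,000) is divided into 2 shares of $155,000: Tamsin and Lorcan each take $155,000.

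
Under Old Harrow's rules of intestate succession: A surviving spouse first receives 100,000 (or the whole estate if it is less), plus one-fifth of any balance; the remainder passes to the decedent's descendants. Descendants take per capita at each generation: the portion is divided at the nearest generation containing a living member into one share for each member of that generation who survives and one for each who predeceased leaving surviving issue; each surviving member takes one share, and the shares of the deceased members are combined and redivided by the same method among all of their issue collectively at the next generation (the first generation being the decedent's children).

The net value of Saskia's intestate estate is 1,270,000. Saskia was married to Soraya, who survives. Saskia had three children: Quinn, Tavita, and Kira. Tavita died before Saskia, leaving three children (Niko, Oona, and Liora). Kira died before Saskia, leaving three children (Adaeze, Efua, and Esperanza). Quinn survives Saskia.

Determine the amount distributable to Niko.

Soraya first takes 100,000, leaving a balance of 1,170,000. Soraya then takes one-fifth of the balance (234,000), for a total of 334,000. The remaining 936,000 passes to the descendants.
The descendants' portion (936,000) is divided at the children's generation into 3 shares of 312,000. Quinn takes 312,000. The 2 shares of the deceased (Tavita and Kira) are combined into a pool of 624,000.
That pool (624,000) is divided at the grandchildren's generation equally among Niko, Oona, Liora, Adaeze, Efua, and Esperanza: 104,000 each.

Niko receives 104,000.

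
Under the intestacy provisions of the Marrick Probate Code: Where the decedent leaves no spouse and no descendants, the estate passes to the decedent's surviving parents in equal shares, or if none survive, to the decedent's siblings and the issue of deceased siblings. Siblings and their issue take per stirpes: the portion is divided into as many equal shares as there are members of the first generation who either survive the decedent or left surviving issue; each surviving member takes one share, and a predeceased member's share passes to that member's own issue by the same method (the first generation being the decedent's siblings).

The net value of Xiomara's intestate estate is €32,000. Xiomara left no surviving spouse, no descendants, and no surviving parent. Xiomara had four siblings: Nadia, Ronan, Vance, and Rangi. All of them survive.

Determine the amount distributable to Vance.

Vance receives €8,000.

The entire €32,000 passes to the siblings and their issue.
That amount (€32,000) is divided into 4 shares of €8,000: Nadia, Ronan, Vance, and Rangi each take €8,000.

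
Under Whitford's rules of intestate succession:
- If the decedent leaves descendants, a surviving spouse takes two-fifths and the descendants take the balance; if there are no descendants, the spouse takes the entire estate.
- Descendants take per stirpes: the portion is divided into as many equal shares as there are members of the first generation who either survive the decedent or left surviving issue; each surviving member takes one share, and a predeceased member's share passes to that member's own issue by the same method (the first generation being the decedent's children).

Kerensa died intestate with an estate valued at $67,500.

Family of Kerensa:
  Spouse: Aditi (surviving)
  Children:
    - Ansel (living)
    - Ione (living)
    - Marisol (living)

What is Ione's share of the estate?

Ione receives $13,500.

Aditi takes two-fifths of $67,500 = $27,000. The remaining $40,500 passes to the descendants.
The descendants' portion ($40,500) is divided into 3 shares of $13,500: Ansel, Ione, and Marisol each take $13,500.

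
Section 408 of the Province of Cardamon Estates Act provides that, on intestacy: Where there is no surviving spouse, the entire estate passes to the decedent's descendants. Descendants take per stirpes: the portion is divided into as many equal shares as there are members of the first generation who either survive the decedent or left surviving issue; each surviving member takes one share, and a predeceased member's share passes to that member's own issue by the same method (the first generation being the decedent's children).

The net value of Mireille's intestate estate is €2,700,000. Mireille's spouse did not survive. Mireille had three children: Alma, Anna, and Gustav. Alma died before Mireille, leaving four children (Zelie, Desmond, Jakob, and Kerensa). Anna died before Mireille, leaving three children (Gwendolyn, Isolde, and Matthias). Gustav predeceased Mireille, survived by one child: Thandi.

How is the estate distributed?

Zelie: €225,000; Desmond: €225,000; Jakob: €225,000; Kerensa: €225,000; Gwendolyn: €300,000; Isolde: €300,000; Matthias: €300,000; Thandi: €900,000

The entire €2,700,000 passes to the descendants.
That amount (€2,700,000) is divided into 3 shares of €900,000: Alma's €900,000 share passes to Alma's issue; Anna's €900,000 share passes to Anna's issue; Gustav's €900,000 share passes to Gustav's issue.
Alma's share (€900,000) is divided into 4 shares of €225,000: Zelie, Desmond, Jakob, and Kerensa each take €225,000.
Anna's share (€900,000) is divided into 3 shares of €300,000: Gwendolyn, Isolde, and Matthias each take €300,000.
Gustav's share (€900,000) passes entirely to Thandi.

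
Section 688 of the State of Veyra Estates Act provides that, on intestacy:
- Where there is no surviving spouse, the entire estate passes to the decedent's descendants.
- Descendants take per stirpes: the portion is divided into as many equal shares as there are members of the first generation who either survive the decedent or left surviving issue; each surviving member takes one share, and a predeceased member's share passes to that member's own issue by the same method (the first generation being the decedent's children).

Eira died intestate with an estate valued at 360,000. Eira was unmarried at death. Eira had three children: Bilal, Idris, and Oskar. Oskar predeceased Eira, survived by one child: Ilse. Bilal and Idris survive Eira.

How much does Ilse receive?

Ilse receives 120,000.

The entire 360,000 passes to the descendants.
That amount (360,000) is divided into 3 shares of 120,000: Bilal and Idris each take 120,000; Oskar's 120,000 share passes to Oskar's issue.
Oskar's share (120,000) passes entirely to Ilse.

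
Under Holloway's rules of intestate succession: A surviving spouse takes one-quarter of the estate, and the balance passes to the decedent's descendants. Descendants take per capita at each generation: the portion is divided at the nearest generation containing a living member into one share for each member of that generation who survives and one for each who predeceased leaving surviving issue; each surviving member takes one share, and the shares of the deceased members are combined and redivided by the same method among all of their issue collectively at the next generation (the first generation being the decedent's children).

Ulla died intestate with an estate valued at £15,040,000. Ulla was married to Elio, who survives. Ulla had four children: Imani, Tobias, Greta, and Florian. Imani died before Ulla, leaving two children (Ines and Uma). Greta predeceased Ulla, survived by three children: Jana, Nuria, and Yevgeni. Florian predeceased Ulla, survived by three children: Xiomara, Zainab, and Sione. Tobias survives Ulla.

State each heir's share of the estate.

Elio takes one-quarter of £15,040,000 = £3,760,000. The remaining £11,280,000 passes to the descendants.
The descendants' portion (£11,280,000) is divided at the children's generation into 4 shares of £2,820,000. Tobias takes £2,820,000. The 3 shares of the deceased (Imani, Greta, and Florian) are combined into a pool of £8,460,000.
That pool (£8,460,000) is divided at the grandchildren's generation equally among Ines, Uma, Jana, Nuria, Yevgeni, Xiomara, Zainab, and Sione: £1,057,500 each.

Elio: £3,760,000; Ines: £1,057,500; Uma: £1,057,500; Tobias: £2,820,000; Jana: £1,057,500; Nuria: £1,057,500; Yevgeni: £1,057,500; Xiomara: £1,057,500; Zainab: £1,057,500; Sione: £1,057,500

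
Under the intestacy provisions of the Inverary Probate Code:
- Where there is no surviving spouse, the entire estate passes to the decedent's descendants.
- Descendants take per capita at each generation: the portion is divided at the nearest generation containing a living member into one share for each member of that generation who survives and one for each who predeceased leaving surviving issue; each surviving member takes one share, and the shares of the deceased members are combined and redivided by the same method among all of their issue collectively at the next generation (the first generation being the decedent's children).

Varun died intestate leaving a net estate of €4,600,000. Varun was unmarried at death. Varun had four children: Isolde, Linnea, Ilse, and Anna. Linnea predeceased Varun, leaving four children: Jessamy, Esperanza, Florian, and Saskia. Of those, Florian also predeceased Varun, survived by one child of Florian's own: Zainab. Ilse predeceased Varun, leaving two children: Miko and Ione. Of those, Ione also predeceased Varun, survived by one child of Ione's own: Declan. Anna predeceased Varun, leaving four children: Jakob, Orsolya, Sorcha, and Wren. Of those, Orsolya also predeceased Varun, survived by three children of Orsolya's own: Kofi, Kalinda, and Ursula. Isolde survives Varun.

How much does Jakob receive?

The entire €4,600,000 passes to the descendants.
That amount (€4,600,000) is divided at the children's generation into 4 shares of €1,150,000. Isolde takes €1,150,000. The 3 shares of the deceased (Linnea, Ilse, and Anna) are combined into a pool of €3,450,000.
That pool (€3,450,000) is divided at the grandchildren's generation into 10 shares of €345,000. Jessamy, Esperanza, Saskia, Miko, Jakob, Sorcha, and Wren each take €345,000. The 3 shares of the deceased (Florian, Ione, and Orsolya) are combined into a pool of €1,035,000.
That pool (€1,035,000) is divided at the great-grandchildren's generation equally among Zainab, Declan, Kofi, Kalinda, and Ursula: €207,000 each.

Jakob receives €345,000.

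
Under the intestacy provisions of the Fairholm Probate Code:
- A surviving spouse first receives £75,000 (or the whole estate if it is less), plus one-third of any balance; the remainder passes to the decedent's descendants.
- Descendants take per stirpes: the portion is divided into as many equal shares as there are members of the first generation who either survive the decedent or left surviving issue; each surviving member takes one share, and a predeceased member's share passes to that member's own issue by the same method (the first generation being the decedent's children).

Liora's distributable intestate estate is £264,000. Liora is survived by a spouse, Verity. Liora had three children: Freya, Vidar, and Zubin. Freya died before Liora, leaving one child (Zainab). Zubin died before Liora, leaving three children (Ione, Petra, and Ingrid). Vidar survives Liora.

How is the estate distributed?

Verity first takes £75,000, leaving a balance of £189,000. Verity then takes one-third of the balance (£63,000), for a total of £138,000. The remaining £126,000 passes to the descendants.
The descendants' portion (£126,000) is divided into 3 shares of £42,000: Vidar takes £42,000; Freya's £42,000 share passes to Freya's issue; Zubin's £42,000 share passes to Zubin's issue.
Freya's share (£42,000) passes entirely to Zainab.
Zubin's share (£42,000) is divided into 3 shares of £14,000: Ione, Petra, and Ingrid each take £14,000.

Verity: £138,000; Zainab: £42,000; Vidar: £42,000; Ione: £14,000; Petra: £14,000; Ingrid: £14,000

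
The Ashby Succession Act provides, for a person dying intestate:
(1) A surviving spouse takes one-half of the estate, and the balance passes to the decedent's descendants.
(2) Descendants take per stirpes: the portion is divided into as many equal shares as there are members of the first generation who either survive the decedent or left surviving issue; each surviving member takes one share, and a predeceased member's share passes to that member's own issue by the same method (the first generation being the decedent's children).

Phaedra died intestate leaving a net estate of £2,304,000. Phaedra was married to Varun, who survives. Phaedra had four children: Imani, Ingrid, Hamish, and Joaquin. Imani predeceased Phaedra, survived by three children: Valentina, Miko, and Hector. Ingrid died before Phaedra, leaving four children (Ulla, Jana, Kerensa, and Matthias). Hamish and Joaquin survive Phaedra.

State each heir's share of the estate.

Varun takes one-half of £2,304,000 = £1,152,000. The remaining £1,152,000 passes to the descendants.
The descendants' portion (£1,152,000) is divided into 4 shares of £288,000: Hamish and Joaquin each take £288,000; Imani's £288,000 share passes to Imani's issue; Ingrid's £288,000 share passes to Ingrid's issue.
Imani's share (£288,000) is divided into 3 shares of £96,000: Valentina, Miko, and Hector each take £96,000.
Ingrid's share (£288,000) is divided into 4 shares of £72,000: Ulla, Jana, Kerensa, and Matthias each take £72,000.

Varun: £1,152,000; Valentina: £96,000; Miko: £96,000; Hector: £96,000; Ulla: £72,000; Jana: £72,000; Kerensa: £72,000; Matthias: £72,000; Hamish: £288,000; Joaquin: £288,000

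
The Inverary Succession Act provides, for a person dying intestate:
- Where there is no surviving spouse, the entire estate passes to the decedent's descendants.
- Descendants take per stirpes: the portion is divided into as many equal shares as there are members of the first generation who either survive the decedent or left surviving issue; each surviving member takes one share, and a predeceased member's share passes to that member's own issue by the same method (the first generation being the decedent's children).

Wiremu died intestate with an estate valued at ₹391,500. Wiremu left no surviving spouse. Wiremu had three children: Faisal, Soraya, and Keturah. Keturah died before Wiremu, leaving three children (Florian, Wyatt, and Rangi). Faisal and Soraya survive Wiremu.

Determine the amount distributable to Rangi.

Rangi receives ₹43,500.

The entire ₹391,500 passes to the descendants.
That amount (₹391,500) is divided into 3 shares of ₹130,500: Faisal and Soraya each take ₹130,500; Keturah's ₹130,500 share passes to Keturah's issue.
Keturah's share (₹130,500) is divided into 3 shares of ₹43,500: Florian, Wyatt, and Rangi each take ₹43,500.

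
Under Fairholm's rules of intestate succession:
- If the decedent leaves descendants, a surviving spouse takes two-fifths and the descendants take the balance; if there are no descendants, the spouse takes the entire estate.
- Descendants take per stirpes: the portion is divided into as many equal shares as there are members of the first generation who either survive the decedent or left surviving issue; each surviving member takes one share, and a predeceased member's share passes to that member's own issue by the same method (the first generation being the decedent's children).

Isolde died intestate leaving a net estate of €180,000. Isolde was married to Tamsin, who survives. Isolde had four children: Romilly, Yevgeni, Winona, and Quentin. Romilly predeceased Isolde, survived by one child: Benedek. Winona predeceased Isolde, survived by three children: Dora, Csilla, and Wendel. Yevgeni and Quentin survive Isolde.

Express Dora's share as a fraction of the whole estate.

Dora receives 1/20 of the estate.

Tamsin takes two-fifths of €180,000 = €72,000. The remaining €108,000 passes to the descendants.
The descendants' portion (€108,000) is divided into 4 shares of €27,000: Yevgeni and Quentin each take €27,000; Romilly's €27,000 share passes to Romilly's issue; Winona's €27,000 share passes to Winona's issue.
Romilly's share (€27,000) passes entirely to Benedek.
Winona's share (€27,000) is divided into 3 shares of €9,000: Dora, Csilla, and Wendel each take €9,000.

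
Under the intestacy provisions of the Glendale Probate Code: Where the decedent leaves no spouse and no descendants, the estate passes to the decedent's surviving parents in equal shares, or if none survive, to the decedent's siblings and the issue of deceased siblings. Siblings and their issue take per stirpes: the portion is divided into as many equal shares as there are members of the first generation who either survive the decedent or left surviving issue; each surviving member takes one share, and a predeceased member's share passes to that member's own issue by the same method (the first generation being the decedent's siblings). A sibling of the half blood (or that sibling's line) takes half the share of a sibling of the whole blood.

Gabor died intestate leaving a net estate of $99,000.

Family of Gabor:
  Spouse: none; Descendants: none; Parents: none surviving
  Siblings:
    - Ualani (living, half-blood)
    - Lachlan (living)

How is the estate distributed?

Ualani: $33,000; Lachlan: $66,000

The entire $99,000 passes to the siblings and their issue.
Counting each half-blood sibling's line as half a unit, there are 3/2 units in $99,000, so one unit is $66,000. Whole-blood lines (Lachlan) take $66,000 each; half-blood lines (Ualani) take $33,000 each.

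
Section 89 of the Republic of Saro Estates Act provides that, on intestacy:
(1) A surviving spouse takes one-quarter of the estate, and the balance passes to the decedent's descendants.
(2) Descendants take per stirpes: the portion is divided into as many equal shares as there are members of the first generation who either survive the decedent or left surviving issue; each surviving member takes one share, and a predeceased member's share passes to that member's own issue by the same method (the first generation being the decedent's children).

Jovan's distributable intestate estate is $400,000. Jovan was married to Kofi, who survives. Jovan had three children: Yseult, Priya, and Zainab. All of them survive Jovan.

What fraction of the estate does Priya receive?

Kofi takes one-quarter of $400,000 = $100,000. The remaining $300,000 passes to the descendants.
The descendants' portion ($300,000) is divided into 3 shares of $100,000: Yseult, Priya, and Zainab each take $100,000.

Priya receives 1/4 of the estate.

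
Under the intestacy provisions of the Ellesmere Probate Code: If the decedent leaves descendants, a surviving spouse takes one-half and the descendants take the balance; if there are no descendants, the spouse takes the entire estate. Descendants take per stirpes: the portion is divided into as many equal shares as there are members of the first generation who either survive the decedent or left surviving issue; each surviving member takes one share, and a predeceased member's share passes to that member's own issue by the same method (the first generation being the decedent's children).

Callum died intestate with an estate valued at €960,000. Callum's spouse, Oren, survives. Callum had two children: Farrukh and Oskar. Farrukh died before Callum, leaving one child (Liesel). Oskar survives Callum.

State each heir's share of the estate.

Oren: €480,000; Liesel: €240,000; Oskar: €240,000

Oren takes one-half of €960,000 = €480,000. The remaining €480,000 passes to the descendants.
The descendants' portion (€480,000) is divided into 2 shares of €240,000: Oskar takes €240,000; Farrukh's €240,000 share passes to Farrukh's issue.
Farrukh's share (€240,000) passes entirely to Liesel.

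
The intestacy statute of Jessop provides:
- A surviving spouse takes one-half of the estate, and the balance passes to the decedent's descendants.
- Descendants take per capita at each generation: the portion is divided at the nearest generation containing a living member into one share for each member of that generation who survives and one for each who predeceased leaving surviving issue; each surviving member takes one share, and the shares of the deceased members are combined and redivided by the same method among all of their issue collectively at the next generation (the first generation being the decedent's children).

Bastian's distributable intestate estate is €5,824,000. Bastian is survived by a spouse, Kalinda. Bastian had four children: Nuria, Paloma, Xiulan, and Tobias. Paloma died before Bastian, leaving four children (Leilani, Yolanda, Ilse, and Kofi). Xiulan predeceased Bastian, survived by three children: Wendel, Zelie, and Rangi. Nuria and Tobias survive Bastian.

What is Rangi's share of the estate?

Kalinda takes one-half of €5,824,000 = €2,912,000. The remaining €2,912,000 passes to the descendants.
The descendants' portion (€2,912,000) is divided at the children's generation into 4 shares of €728,000. Nuria and Tobias each take €728,000. The 2 shares of the deceased (Paloma and Xiulan) are combined into a pool of €1,456,000.
That pool (€1,456,000) is divided at the grandchildren's generation equally among Leilani, Yolanda, Ilse, Kofi, Wendel, Zelie, and Rangi: €208,000 each.

Rangi receives €208,000.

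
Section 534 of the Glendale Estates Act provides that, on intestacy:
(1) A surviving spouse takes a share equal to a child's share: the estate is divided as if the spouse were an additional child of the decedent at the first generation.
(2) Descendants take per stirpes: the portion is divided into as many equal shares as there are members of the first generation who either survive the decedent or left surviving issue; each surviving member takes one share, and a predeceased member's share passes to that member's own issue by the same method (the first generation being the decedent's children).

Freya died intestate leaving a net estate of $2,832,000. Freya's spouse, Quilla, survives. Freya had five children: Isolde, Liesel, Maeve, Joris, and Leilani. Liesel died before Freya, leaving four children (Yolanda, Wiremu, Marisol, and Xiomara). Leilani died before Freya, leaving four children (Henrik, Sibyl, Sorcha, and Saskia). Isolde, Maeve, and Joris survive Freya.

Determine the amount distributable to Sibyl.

Sibyl receives $118,000.

The spouse counts as an additional share at the children's level, so there are 6 primary shares of $472,000. Quilla takes one such share ($472,000).
The children's combined portion ($2,360,000) is divided into 5 shares of $472,000: Isolde, Maeve, and Joris each take $472,000; Liesel's $472,000 share passes to Liesel's issue; Leilani's $472,000 share passes to Leilani's issue.
Liesel's share ($472,000) is divided into 4 shares of $118,000: Yolanda, Wiremu, Marisol, and Xiomara each take $118,000.
Leilani's share ($472,000) is divided into 4 shares of $118,000: Henrik, Sibyl, Sorcha, and Saskia each take $118,000.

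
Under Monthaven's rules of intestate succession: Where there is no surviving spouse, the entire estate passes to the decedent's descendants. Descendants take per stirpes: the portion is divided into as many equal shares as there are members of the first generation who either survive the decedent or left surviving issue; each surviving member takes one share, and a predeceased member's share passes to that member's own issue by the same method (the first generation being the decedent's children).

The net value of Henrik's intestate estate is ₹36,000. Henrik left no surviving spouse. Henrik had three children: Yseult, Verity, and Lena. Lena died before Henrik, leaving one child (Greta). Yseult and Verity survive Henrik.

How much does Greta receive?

The entire ₹36,000 passes to the descendants.
That amount (₹36,000) is divided into 3 shares of ₹12,000: Yseult and Verity each take ₹12,000; Lena's ₹12,000 share passes to Lena's issue.
Lena's share (₹12,000) passes entirely to Greta.

Greta receives ₹12,000.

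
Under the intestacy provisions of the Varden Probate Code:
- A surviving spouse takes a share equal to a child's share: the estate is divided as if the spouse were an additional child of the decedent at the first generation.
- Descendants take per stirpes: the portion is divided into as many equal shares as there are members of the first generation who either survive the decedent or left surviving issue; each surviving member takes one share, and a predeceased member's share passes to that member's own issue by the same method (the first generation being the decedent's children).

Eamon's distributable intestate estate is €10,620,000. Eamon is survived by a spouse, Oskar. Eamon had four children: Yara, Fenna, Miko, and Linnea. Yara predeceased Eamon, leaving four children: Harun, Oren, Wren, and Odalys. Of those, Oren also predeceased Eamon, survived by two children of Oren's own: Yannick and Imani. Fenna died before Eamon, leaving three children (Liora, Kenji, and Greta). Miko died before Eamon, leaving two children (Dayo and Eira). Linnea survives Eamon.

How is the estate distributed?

Oskar: €2,124,000; Harun: €531,000; Yannick: €265,500; Imani: €265,500; Wren: €531,000; Odalys: €531,000; Liora: €708,000; Kenji: €708,000; Greta: €708,000; Dayo: €1,062,000; Eira: €1,062,000; Linnea: €2,124,000

The spouse counts as an additional share at the children's level, so there are 5 primary shares of €2,124,000. Oskar takes one such share (€2,124,000).
The children's combined portion (€8,496,000) is divided into 4 shares of €2,124,000: Linnea takes €2,124,000; Yara's €2,124,000 share passes to Yara's issue; Fenna's €2,124,000 share passes to Fenna's issue; Miko's €2,124,000 share passes to Miko's issue.
Yara's share (€2,124,000) is divided into 4 shares of €531,000: Harun, Wren, and Odalys each take €531,000; Oren's €531,000 share passes to Oren's issue.
Oren's share (€531,000) is divided into 2 shares of €265,500: Yannick and Imani each take €265,500.
Fenna's share (€2,124,000) is divided into 3 shares of €708,000: Liora, Kenji, and Greta each take €708,000.
Miko's share (€2,124,000) is divided into 2 shares of €1,062,000: Dayo and Eira each take €1,062,000.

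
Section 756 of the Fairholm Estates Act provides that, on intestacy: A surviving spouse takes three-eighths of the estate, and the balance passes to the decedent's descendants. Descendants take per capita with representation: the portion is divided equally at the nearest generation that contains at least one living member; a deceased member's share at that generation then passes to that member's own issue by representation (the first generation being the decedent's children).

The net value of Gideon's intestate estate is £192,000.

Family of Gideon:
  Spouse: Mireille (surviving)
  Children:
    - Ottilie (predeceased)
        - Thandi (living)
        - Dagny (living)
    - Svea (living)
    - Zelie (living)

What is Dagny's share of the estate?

Dagny receives £20,000.

Mireille takes three-eighths of £192,000 = £72,000. The remaining £120,000 passes to the descendants.
The descendants' portion (£120,000) is divided into 3 shares of £40,000: Svea and Zelie each take £40,000; Ottilie's £40,000 share passes to Ottilie's issue.
Ottilie's share (£40,000) is divided into 2 shares of £20,000: Thandi and Dagny each take £20,000.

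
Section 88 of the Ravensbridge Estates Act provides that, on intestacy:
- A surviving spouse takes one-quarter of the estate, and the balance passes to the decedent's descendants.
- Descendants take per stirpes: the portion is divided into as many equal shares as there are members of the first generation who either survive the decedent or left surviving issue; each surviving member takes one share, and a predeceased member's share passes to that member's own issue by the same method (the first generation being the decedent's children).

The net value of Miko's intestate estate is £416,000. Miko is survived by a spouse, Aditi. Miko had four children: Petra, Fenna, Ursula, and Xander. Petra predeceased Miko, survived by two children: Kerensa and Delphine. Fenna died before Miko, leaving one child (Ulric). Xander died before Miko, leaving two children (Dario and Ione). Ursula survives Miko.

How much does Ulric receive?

Ulric receives £78,000.

Aditi takes one-quarter of £416,000 = £104,000. The remaining £312,000 passes to the descendants.
The descendants' portion (£312,000) is divided into 4 shares of £78,000: Ursula takes £78,000; Petra's £78,000 share passes to Petra's issue; Fenna's £78,000 share passes to Fenna's issue; Xander's £78,000 share passes to Xander's issue.
Petra's share (£78,000) is divided into 2 shares of £39,000: Kerensa and Delphine each take £39,000.
Fenna's share (£78,000) passes entirely to Ulric.
Xander's share (£78,000) is divided into 2 shares of £39,000: Dario and Ione each take £39,000.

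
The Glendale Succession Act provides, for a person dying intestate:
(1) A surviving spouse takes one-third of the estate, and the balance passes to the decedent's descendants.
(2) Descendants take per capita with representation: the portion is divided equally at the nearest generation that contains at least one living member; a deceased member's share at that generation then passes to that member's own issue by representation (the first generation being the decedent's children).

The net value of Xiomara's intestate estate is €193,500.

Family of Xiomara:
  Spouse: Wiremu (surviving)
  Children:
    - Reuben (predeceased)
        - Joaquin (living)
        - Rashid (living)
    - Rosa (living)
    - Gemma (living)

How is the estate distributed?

Wiremu takes one-third of €193,500 = €64,500. The remaining €129,000 passes to the descendants.
The descendants' portion (€129,000) is divided into 3 shares of €43,000: Rosa and Gemma each take €43,000; Reuben's €43,000 share passes to Reuben's issue.
Reuben's share (€43,000) is divided into 2 shares of €21,500: Joaquin and Rashid each take €21,500.

Wiremu: €64,500; Joaquin: €21,500; Rashid: €21,500; Rosa: €43,000; Gemma: €43,000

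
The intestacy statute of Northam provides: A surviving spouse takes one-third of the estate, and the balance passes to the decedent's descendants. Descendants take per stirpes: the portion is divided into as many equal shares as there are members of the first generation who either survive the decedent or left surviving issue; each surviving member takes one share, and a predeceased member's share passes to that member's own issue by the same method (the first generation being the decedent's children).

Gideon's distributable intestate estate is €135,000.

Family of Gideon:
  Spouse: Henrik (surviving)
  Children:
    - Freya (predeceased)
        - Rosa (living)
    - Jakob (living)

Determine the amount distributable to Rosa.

Henrik takes one-third of €135,000 = €45,000. The remaining €90,000 passes to the descendants.
The descendants' portion (€90,000) is divided into 2 shares of €45,000: Jakob takes €45,000; Freya's €45,000 share passes to Freya's issue.
Freya's share (€45,000) passes entirely to Rosa.

Rosa receives €45,000.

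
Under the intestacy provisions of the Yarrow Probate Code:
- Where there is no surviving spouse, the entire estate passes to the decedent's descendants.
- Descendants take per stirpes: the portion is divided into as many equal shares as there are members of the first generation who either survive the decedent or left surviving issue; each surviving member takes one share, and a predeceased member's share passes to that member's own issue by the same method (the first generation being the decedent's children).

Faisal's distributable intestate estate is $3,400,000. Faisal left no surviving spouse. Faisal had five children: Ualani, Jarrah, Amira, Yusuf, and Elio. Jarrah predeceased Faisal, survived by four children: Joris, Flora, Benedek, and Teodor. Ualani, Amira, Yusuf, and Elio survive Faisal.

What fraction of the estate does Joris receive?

The entire $3,400,000 passes to the descendants.
That amount ($3,400,000) is divided into 5 shares of $680,000: Ualani, Amira, Yusuf, and Elio each take $680,000; Jarrah's $680,000 share passes to Jarrah's issue.
Jarrah's share ($680,000) is divided into 4 shares of $170,000: Joris, Flora, Benedek, and Teodor each take $170,000.

Joris receives 1/20 of the estate.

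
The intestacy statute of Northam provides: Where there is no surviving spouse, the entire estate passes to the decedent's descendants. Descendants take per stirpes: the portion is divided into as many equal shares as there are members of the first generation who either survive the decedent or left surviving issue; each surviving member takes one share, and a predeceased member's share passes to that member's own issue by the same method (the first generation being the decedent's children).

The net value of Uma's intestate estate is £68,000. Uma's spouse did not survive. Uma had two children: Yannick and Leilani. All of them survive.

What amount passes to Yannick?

Yannick receives £34,000.

The entire £68,000 passes to the descendants.
That amount (£68,000) is divided into 2 shares of £34,000: Yannick and Leilani each take £34,000.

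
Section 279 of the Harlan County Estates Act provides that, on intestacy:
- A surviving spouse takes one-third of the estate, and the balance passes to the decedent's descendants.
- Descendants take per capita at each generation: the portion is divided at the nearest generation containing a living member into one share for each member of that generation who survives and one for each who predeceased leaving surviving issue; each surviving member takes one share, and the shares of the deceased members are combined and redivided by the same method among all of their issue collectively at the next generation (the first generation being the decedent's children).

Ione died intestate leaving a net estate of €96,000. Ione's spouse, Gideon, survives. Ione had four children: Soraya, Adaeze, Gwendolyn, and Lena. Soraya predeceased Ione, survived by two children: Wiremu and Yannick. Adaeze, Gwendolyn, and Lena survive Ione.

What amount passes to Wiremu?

Gideon takes one-third of €96,000 = €32,000. The remaining €64,000 passes to the descendants.
The descendants' portion (€64,000) is divided at the children's generation into 4 shares of €16,000. Adaeze, Gwendolyn, and Lena each take €16,000. The remaining share for the deceased Soraya (€16,000) is carried to the next generation.
That pool (€16,000) is divided at the grandchildren's generation equally among Wiremu and Yannick: €8,000 each.

Wiremu receives €8,000.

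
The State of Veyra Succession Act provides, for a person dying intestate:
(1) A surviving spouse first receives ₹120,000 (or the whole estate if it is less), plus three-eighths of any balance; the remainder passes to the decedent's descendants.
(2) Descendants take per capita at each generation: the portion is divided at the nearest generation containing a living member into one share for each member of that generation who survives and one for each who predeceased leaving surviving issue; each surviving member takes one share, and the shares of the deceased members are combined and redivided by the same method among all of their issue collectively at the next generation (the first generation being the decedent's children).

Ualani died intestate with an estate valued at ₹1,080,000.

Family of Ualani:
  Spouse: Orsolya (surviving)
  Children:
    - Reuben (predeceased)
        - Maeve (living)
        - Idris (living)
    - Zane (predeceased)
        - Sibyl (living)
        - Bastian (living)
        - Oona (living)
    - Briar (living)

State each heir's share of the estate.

Orsolya: ₹480,000; Maeve: ₹80,000; Idris: ₹80,000; Sibyl: ₹80,000; Bastian: ₹80,000; Oona: ₹80,000; Briar: ₹200,000

Orsolya first takes ₹120,000, leaving a balance of ₹960,000. Orsolya then takes three-eighths of the balance (₹360,000), for a total of ₹480,000. The remaining ₹600,000 passes to the descendants.
The descendants' portion (₹600,000) is divided at the children's generation into 3 shares of ₹200,000. Briar takes ₹200,000. The 2 shares of the deceased (Reuben and Zane) are combined into a pool of ₹400,000.
That pool (₹400,000) is divided at the grandchildren's generation equally among Maeve, Idris, Sibyl, Bastian, and Oona: ₹80,000 each.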